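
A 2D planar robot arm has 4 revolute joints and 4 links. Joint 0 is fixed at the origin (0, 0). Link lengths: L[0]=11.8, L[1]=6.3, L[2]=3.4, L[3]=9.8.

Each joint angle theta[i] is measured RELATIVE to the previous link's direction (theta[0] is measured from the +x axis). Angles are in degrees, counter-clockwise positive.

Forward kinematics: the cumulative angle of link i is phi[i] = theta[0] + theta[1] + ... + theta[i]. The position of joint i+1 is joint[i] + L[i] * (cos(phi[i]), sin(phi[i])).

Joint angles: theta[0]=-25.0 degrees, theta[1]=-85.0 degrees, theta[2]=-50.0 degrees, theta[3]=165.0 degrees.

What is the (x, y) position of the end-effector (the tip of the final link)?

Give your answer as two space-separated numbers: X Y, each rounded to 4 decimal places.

joint[0] = (0.0000, 0.0000)  (base)
link 0: phi[0] = -25 = -25 deg
  cos(-25 deg) = 0.9063, sin(-25 deg) = -0.4226
  joint[1] = (0.0000, 0.0000) + 11.8 * (0.9063, -0.4226) = (0.0000 + 10.6944, 0.0000 + -4.9869) = (10.6944, -4.9869)
link 1: phi[1] = -25 + -85 = -110 deg
  cos(-110 deg) = -0.3420, sin(-110 deg) = -0.9397
  joint[2] = (10.6944, -4.9869) + 6.3 * (-0.3420, -0.9397) = (10.6944 + -2.1547, -4.9869 + -5.9201) = (8.5397, -10.9070)
link 2: phi[2] = -25 + -85 + -50 = -160 deg
  cos(-160 deg) = -0.9397, sin(-160 deg) = -0.3420
  joint[3] = (8.5397, -10.9070) + 3.4 * (-0.9397, -0.3420) = (8.5397 + -3.1950, -10.9070 + -1.1629) = (5.3448, -12.0698)
link 3: phi[3] = -25 + -85 + -50 + 165 = 5 deg
  cos(5 deg) = 0.9962, sin(5 deg) = 0.0872
  joint[4] = (5.3448, -12.0698) + 9.8 * (0.9962, 0.0872) = (5.3448 + 9.7627, -12.0698 + 0.8541) = (15.1075, -11.2157)
End effector: (15.1075, -11.2157)

Answer: 15.1075 -11.2157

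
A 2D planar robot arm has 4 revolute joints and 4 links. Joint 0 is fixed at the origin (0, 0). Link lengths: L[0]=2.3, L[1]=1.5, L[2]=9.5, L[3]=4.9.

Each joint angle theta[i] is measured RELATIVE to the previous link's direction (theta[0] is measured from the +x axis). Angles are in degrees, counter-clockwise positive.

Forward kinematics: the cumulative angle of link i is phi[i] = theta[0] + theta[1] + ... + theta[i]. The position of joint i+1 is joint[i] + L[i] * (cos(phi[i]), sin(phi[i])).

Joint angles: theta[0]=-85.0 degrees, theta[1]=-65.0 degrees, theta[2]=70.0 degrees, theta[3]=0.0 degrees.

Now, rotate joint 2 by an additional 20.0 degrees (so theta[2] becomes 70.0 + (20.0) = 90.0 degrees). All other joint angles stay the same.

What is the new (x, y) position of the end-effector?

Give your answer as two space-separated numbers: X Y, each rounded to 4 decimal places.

Answer: 6.1014 -15.5120

Derivation:
joint[0] = (0.0000, 0.0000)  (base)
link 0: phi[0] = -85 = -85 deg
  cos(-85 deg) = 0.0872, sin(-85 deg) = -0.9962
  joint[1] = (0.0000, 0.0000) + 2.3 * (0.0872, -0.9962) = (0.0000 + 0.2005, 0.0000 + -2.2912) = (0.2005, -2.2912)
link 1: phi[1] = -85 + -65 = -150 deg
  cos(-150 deg) = -0.8660, sin(-150 deg) = -0.5000
  joint[2] = (0.2005, -2.2912) + 1.5 * (-0.8660, -0.5000) = (0.2005 + -1.2990, -2.2912 + -0.7500) = (-1.0986, -3.0412)
link 2: phi[2] = -85 + -65 + 90 = -60 deg
  cos(-60 deg) = 0.5000, sin(-60 deg) = -0.8660
  joint[3] = (-1.0986, -3.0412) + 9.5 * (0.5000, -0.8660) = (-1.0986 + 4.7500, -3.0412 + -8.2272) = (3.6514, -11.2685)
link 3: phi[3] = -85 + -65 + 90 + 0 = -60 deg
  cos(-60 deg) = 0.5000, sin(-60 deg) = -0.8660
  joint[4] = (3.6514, -11.2685) + 4.9 * (0.5000, -0.8660) = (3.6514 + 2.4500, -11.2685 + -4.2435) = (6.1014, -15.5120)
End effector: (6.1014, -15.5120)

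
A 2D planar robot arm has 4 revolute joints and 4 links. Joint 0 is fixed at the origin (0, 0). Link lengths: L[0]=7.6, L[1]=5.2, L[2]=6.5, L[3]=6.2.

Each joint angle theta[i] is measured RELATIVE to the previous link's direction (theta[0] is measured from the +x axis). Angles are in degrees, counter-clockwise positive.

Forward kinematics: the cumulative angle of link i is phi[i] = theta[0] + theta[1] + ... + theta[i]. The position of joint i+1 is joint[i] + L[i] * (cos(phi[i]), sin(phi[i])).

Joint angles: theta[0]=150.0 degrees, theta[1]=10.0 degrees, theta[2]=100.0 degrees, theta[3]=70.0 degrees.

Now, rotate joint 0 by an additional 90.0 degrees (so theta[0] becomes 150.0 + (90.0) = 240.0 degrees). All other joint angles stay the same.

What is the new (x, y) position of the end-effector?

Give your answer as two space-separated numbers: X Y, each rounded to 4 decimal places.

Answer: 3.9227 -7.2276

Derivation:
joint[0] = (0.0000, 0.0000)  (base)
link 0: phi[0] = 240 = 240 deg
  cos(240 deg) = -0.5000, sin(240 deg) = -0.8660
  joint[1] = (0.0000, 0.0000) + 7.6 * (-0.5000, -0.8660) = (0.0000 + -3.8000, 0.0000 + -6.5818) = (-3.8000, -6.5818)
link 1: phi[1] = 240 + 10 = 250 deg
  cos(250 deg) = -0.3420, sin(250 deg) = -0.9397
  joint[2] = (-3.8000, -6.5818) + 5.2 * (-0.3420, -0.9397) = (-3.8000 + -1.7785, -6.5818 + -4.8864) = (-5.5785, -11.4682)
link 2: phi[2] = 240 + 10 + 100 = 350 deg
  cos(350 deg) = 0.9848, sin(350 deg) = -0.1736
  joint[3] = (-5.5785, -11.4682) + 6.5 * (0.9848, -0.1736) = (-5.5785 + 6.4013, -11.4682 + -1.1287) = (0.8227, -12.5969)
link 3: phi[3] = 240 + 10 + 100 + 70 = 420 deg
  cos(420 deg) = 0.5000, sin(420 deg) = 0.8660
  joint[4] = (0.8227, -12.5969) + 6.2 * (0.5000, 0.8660) = (0.8227 + 3.1000, -12.5969 + 5.3694) = (3.9227, -7.2276)
End effector: (3.9227, -7.2276)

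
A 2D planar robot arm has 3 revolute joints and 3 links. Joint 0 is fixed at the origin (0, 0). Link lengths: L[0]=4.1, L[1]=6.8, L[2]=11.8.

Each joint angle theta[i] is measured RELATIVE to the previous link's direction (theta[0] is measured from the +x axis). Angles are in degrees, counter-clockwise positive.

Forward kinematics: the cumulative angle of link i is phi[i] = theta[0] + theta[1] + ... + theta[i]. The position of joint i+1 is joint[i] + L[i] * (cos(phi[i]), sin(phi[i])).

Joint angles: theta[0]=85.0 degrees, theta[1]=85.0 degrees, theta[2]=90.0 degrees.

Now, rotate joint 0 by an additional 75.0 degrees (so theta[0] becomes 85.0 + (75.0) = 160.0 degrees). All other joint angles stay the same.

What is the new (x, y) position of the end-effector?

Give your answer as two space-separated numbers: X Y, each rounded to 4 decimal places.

Answer: 3.9679 -9.7475

Derivation:
joint[0] = (0.0000, 0.0000)  (base)
link 0: phi[0] = 160 = 160 deg
  cos(160 deg) = -0.9397, sin(160 deg) = 0.3420
  joint[1] = (0.0000, 0.0000) + 4.1 * (-0.9397, 0.3420) = (0.0000 + -3.8527, 0.0000 + 1.4023) = (-3.8527, 1.4023)
link 1: phi[1] = 160 + 85 = 245 deg
  cos(245 deg) = -0.4226, sin(245 deg) = -0.9063
  joint[2] = (-3.8527, 1.4023) + 6.8 * (-0.4226, -0.9063) = (-3.8527 + -2.8738, 1.4023 + -6.1629) = (-6.7265, -4.7606)
link 2: phi[2] = 160 + 85 + 90 = 335 deg
  cos(335 deg) = 0.9063, sin(335 deg) = -0.4226
  joint[3] = (-6.7265, -4.7606) + 11.8 * (0.9063, -0.4226) = (-6.7265 + 10.6944, -4.7606 + -4.9869) = (3.9679, -9.7475)
End effector: (3.9679, -9.7475)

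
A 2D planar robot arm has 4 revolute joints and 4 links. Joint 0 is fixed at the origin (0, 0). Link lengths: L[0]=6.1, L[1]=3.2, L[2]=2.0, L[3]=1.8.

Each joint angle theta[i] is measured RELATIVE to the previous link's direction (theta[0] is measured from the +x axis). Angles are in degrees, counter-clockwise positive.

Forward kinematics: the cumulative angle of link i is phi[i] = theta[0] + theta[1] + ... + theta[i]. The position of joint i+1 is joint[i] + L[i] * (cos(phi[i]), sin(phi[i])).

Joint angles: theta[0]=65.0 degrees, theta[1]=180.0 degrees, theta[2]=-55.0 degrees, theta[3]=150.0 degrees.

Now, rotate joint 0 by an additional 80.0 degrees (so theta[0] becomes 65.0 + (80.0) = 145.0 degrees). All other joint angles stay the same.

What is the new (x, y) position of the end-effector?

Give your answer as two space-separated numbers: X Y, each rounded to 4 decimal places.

Answer: -1.4755 1.2222

Derivation:
joint[0] = (0.0000, 0.0000)  (base)
link 0: phi[0] = 145 = 145 deg
  cos(145 deg) = -0.8192, sin(145 deg) = 0.5736
  joint[1] = (0.0000, 0.0000) + 6.1 * (-0.8192, 0.5736) = (0.0000 + -4.9968, 0.0000 + 3.4988) = (-4.9968, 3.4988)
link 1: phi[1] = 145 + 180 = 325 deg
  cos(325 deg) = 0.8192, sin(325 deg) = -0.5736
  joint[2] = (-4.9968, 3.4988) + 3.2 * (0.8192, -0.5736) = (-4.9968 + 2.6213, 3.4988 + -1.8354) = (-2.3755, 1.6634)
link 2: phi[2] = 145 + 180 + -55 = 270 deg
  cos(270 deg) = -0.0000, sin(270 deg) = -1.0000
  joint[3] = (-2.3755, 1.6634) + 2 * (-0.0000, -1.0000) = (-2.3755 + -0.0000, 1.6634 + -2.0000) = (-2.3755, -0.3366)
link 3: phi[3] = 145 + 180 + -55 + 150 = 420 deg
  cos(420 deg) = 0.5000, sin(420 deg) = 0.8660
  joint[4] = (-2.3755, -0.3366) + 1.8 * (0.5000, 0.8660) = (-2.3755 + 0.9000, -0.3366 + 1.5588) = (-1.4755, 1.2222)
End effector: (-1.4755, 1.2222)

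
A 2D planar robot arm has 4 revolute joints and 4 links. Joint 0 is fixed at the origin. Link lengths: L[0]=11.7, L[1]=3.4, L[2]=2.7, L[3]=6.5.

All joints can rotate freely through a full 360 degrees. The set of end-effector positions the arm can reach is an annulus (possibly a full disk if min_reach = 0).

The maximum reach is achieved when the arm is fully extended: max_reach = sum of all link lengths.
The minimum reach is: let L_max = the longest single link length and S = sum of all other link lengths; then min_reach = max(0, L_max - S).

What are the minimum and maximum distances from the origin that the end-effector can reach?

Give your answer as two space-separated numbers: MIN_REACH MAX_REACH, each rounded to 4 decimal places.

Link lengths: [11.7, 3.4, 2.7, 6.5]
max_reach = 11.7 + 3.4 + 2.7 + 6.5 = 24.3
L_max = max([11.7, 3.4, 2.7, 6.5]) = 11.7
S (sum of others) = 24.3 - 11.7 = 12.6
min_reach = max(0, 11.7 - 12.6) = max(0, -0.9) = 0

Answer: 0.0000 24.3000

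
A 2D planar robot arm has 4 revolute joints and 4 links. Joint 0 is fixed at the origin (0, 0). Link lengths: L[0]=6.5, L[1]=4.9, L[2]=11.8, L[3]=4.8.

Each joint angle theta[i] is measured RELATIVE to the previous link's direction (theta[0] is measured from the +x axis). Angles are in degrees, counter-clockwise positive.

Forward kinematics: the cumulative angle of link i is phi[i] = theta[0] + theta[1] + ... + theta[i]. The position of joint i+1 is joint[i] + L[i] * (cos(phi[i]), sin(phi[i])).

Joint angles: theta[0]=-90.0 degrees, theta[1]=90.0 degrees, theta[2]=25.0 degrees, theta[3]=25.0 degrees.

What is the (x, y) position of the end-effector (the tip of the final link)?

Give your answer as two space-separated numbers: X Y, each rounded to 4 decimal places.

Answer: 18.6798 2.1639

Derivation:
joint[0] = (0.0000, 0.0000)  (base)
link 0: phi[0] = -90 = -90 deg
  cos(-90 deg) = 0.0000, sin(-90 deg) = -1.0000
  joint[1] = (0.0000, 0.0000) + 6.5 * (0.0000, -1.0000) = (0.0000 + 0.0000, 0.0000 + -6.5000) = (0.0000, -6.5000)
link 1: phi[1] = -90 + 90 = 0 deg
  cos(0 deg) = 1.0000, sin(0 deg) = 0.0000
  joint[2] = (0.0000, -6.5000) + 4.9 * (1.0000, 0.0000) = (0.0000 + 4.9000, -6.5000 + 0.0000) = (4.9000, -6.5000)
link 2: phi[2] = -90 + 90 + 25 = 25 deg
  cos(25 deg) = 0.9063, sin(25 deg) = 0.4226
  joint[3] = (4.9000, -6.5000) + 11.8 * (0.9063, 0.4226) = (4.9000 + 10.6944, -6.5000 + 4.9869) = (15.5944, -1.5131)
link 3: phi[3] = -90 + 90 + 25 + 25 = 50 deg
  cos(50 deg) = 0.6428, sin(50 deg) = 0.7660
  joint[4] = (15.5944, -1.5131) + 4.8 * (0.6428, 0.7660) = (15.5944 + 3.0854, -1.5131 + 3.6770) = (18.6798, 2.1639)
End effector: (18.6798, 2.1639)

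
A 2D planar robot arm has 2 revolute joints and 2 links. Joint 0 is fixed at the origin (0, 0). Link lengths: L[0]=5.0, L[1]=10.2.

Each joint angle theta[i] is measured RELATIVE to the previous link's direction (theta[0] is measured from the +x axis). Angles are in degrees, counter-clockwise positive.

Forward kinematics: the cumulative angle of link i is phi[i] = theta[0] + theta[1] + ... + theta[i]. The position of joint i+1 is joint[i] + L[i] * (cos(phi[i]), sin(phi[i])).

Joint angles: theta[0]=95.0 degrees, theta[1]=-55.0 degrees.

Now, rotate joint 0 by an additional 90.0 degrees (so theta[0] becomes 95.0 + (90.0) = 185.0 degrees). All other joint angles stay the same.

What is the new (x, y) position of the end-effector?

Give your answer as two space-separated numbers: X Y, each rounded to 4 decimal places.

Answer: -11.5374 7.3779

Derivation:
joint[0] = (0.0000, 0.0000)  (base)
link 0: phi[0] = 185 = 185 deg
  cos(185 deg) = -0.9962, sin(185 deg) = -0.0872
  joint[1] = (0.0000, 0.0000) + 5 * (-0.9962, -0.0872) = (0.0000 + -4.9810, 0.0000 + -0.4358) = (-4.9810, -0.4358)
link 1: phi[1] = 185 + -55 = 130 deg
  cos(130 deg) = -0.6428, sin(130 deg) = 0.7660
  joint[2] = (-4.9810, -0.4358) + 10.2 * (-0.6428, 0.7660) = (-4.9810 + -6.5564, -0.4358 + 7.8137) = (-11.5374, 7.3779)
End effector: (-11.5374, 7.3779)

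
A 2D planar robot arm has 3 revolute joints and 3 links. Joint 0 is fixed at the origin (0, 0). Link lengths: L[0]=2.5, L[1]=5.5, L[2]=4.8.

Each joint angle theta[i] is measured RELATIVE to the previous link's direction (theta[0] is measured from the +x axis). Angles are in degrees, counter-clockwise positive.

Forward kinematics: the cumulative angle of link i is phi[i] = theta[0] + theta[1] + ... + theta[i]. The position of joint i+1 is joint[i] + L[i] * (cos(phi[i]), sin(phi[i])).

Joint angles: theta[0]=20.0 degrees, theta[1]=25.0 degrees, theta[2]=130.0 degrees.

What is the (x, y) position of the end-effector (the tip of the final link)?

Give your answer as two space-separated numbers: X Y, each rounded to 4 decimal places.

joint[0] = (0.0000, 0.0000)  (base)
link 0: phi[0] = 20 = 20 deg
  cos(20 deg) = 0.9397, sin(20 deg) = 0.3420
  joint[1] = (0.0000, 0.0000) + 2.5 * (0.9397, 0.3420) = (0.0000 + 2.3492, 0.0000 + 0.8551) = (2.3492, 0.8551)
link 1: phi[1] = 20 + 25 = 45 deg
  cos(45 deg) = 0.7071, sin(45 deg) = 0.7071
  joint[2] = (2.3492, 0.8551) + 5.5 * (0.7071, 0.7071) = (2.3492 + 3.8891, 0.8551 + 3.8891) = (6.2383, 4.7441)
link 2: phi[2] = 20 + 25 + 130 = 175 deg
  cos(175 deg) = -0.9962, sin(175 deg) = 0.0872
  joint[3] = (6.2383, 4.7441) + 4.8 * (-0.9962, 0.0872) = (6.2383 + -4.7817, 4.7441 + 0.4183) = (1.4566, 5.1625)
End effector: (1.4566, 5.1625)

Answer: 1.4566 5.1625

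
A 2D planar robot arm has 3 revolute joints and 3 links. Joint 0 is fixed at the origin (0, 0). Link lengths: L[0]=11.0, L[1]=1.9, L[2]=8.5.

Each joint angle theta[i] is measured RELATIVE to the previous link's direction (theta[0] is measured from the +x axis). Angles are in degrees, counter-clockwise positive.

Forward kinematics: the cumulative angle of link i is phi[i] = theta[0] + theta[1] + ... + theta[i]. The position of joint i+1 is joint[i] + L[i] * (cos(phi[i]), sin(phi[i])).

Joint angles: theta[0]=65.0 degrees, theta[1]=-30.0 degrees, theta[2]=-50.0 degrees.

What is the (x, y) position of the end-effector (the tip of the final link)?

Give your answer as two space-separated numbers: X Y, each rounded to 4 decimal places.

Answer: 14.4156 8.8592

Derivation:
joint[0] = (0.0000, 0.0000)  (base)
link 0: phi[0] = 65 = 65 deg
  cos(65 deg) = 0.4226, sin(65 deg) = 0.9063
  joint[1] = (0.0000, 0.0000) + 11 * (0.4226, 0.9063) = (0.0000 + 4.6488, 0.0000 + 9.9694) = (4.6488, 9.9694)
link 1: phi[1] = 65 + -30 = 35 deg
  cos(35 deg) = 0.8192, sin(35 deg) = 0.5736
  joint[2] = (4.6488, 9.9694) + 1.9 * (0.8192, 0.5736) = (4.6488 + 1.5564, 9.9694 + 1.0898) = (6.2052, 11.0592)
link 2: phi[2] = 65 + -30 + -50 = -15 deg
  cos(-15 deg) = 0.9659, sin(-15 deg) = -0.2588
  joint[3] = (6.2052, 11.0592) + 8.5 * (0.9659, -0.2588) = (6.2052 + 8.2104, 11.0592 + -2.2000) = (14.4156, 8.8592)
End effector: (14.4156, 8.8592)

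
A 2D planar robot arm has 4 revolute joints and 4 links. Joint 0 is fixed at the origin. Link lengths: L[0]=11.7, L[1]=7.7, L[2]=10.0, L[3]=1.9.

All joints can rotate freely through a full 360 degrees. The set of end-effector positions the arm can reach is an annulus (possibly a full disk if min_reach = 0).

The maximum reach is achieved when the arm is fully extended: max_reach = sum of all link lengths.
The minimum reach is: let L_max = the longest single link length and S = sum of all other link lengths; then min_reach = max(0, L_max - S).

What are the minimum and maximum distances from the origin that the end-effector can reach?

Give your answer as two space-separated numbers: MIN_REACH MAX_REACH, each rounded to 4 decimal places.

Answer: 0.0000 31.3000

Derivation:
Link lengths: [11.7, 7.7, 10.0, 1.9]
max_reach = 11.7 + 7.7 + 10 + 1.9 = 31.3
L_max = max([11.7, 7.7, 10.0, 1.9]) = 11.7
S (sum of others) = 31.3 - 11.7 = 19.6
min_reach = max(0, 11.7 - 19.6) = max(0, -7.9) = 0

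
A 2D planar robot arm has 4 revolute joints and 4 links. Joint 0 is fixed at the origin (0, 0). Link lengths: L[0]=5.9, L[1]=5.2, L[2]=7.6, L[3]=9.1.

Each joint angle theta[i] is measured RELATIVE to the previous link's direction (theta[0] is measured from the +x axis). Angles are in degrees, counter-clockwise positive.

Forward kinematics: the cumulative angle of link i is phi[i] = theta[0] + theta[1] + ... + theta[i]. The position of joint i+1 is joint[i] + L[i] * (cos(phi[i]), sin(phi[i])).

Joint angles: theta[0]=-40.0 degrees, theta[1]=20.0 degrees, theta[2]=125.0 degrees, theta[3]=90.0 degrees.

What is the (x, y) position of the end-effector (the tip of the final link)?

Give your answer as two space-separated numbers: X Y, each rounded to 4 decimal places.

joint[0] = (0.0000, 0.0000)  (base)
link 0: phi[0] = -40 = -40 deg
  cos(-40 deg) = 0.7660, sin(-40 deg) = -0.6428
  joint[1] = (0.0000, 0.0000) + 5.9 * (0.7660, -0.6428) = (0.0000 + 4.5197, 0.0000 + -3.7924) = (4.5197, -3.7924)
link 1: phi[1] = -40 + 20 = -20 deg
  cos(-20 deg) = 0.9397, sin(-20 deg) = -0.3420
  joint[2] = (4.5197, -3.7924) + 5.2 * (0.9397, -0.3420) = (4.5197 + 4.8864, -3.7924 + -1.7785) = (9.4061, -5.5710)
link 2: phi[2] = -40 + 20 + 125 = 105 deg
  cos(105 deg) = -0.2588, sin(105 deg) = 0.9659
  joint[3] = (9.4061, -5.5710) + 7.6 * (-0.2588, 0.9659) = (9.4061 + -1.9670, -5.5710 + 7.3410) = (7.4390, 1.7701)
link 3: phi[3] = -40 + 20 + 125 + 90 = 195 deg
  cos(195 deg) = -0.9659, sin(195 deg) = -0.2588
  joint[4] = (7.4390, 1.7701) + 9.1 * (-0.9659, -0.2588) = (7.4390 + -8.7899, 1.7701 + -2.3553) = (-1.3509, -0.5852)
End effector: (-1.3509, -0.5852)

Answer: -1.3509 -0.5852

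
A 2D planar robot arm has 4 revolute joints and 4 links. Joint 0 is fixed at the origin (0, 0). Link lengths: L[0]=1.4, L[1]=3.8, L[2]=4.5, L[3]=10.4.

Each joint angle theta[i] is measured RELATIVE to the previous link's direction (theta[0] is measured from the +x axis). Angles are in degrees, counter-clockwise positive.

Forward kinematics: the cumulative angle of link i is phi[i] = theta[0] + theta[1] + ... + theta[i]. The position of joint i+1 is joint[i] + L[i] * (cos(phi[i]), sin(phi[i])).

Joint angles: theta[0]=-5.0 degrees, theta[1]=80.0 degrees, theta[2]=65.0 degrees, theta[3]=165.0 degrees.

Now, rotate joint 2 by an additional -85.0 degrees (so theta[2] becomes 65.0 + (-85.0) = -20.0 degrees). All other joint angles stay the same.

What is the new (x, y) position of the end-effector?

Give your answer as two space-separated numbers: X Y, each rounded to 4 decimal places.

joint[0] = (0.0000, 0.0000)  (base)
link 0: phi[0] = -5 = -5 deg
  cos(-5 deg) = 0.9962, sin(-5 deg) = -0.0872
  joint[1] = (0.0000, 0.0000) + 1.4 * (0.9962, -0.0872) = (0.0000 + 1.3947, 0.0000 + -0.1220) = (1.3947, -0.1220)
link 1: phi[1] = -5 + 80 = 75 deg
  cos(75 deg) = 0.2588, sin(75 deg) = 0.9659
  joint[2] = (1.3947, -0.1220) + 3.8 * (0.2588, 0.9659) = (1.3947 + 0.9835, -0.1220 + 3.6705) = (2.3782, 3.5485)
link 2: phi[2] = -5 + 80 + -20 = 55 deg
  cos(55 deg) = 0.5736, sin(55 deg) = 0.8192
  joint[3] = (2.3782, 3.5485) + 4.5 * (0.5736, 0.8192) = (2.3782 + 2.5811, 3.5485 + 3.6862) = (4.9593, 7.2347)
link 3: phi[3] = -5 + 80 + -20 + 165 = 220 deg
  cos(220 deg) = -0.7660, sin(220 deg) = -0.6428
  joint[4] = (4.9593, 7.2347) + 10.4 * (-0.7660, -0.6428) = (4.9593 + -7.9669, 7.2347 + -6.6850) = (-3.0076, 0.5497)
End effector: (-3.0076, 0.5497)

Answer: -3.0076 0.5497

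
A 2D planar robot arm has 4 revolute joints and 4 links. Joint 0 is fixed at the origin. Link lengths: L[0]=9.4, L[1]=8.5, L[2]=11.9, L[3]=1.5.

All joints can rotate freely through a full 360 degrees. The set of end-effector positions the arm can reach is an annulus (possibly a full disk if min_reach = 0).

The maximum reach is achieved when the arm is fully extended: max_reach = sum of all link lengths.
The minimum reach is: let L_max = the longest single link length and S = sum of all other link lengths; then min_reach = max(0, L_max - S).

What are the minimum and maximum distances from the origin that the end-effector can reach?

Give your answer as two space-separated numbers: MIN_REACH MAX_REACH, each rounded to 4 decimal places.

Link lengths: [9.4, 8.5, 11.9, 1.5]
max_reach = 9.4 + 8.5 + 11.9 + 1.5 = 31.3
L_max = max([9.4, 8.5, 11.9, 1.5]) = 11.9
S (sum of others) = 31.3 - 11.9 = 19.4
min_reach = max(0, 11.9 - 19.4) = max(0, -7.5) = 0

Answer: 0.0000 31.3000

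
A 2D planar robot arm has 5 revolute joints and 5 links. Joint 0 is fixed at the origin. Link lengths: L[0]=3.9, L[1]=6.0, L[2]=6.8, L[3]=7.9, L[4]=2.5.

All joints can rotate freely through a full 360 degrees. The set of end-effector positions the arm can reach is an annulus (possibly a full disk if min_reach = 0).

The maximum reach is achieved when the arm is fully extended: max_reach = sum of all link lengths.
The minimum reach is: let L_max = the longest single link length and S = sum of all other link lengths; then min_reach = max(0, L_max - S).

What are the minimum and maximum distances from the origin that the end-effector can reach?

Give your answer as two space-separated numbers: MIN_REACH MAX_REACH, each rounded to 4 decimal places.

Answer: 0.0000 27.1000

Derivation:
Link lengths: [3.9, 6.0, 6.8, 7.9, 2.5]
max_reach = 3.9 + 6 + 6.8 + 7.9 + 2.5 = 27.1
L_max = max([3.9, 6.0, 6.8, 7.9, 2.5]) = 7.9
S (sum of others) = 27.1 - 7.9 = 19.2
min_reach = max(0, 7.9 - 19.2) = max(0, -11.3) = 0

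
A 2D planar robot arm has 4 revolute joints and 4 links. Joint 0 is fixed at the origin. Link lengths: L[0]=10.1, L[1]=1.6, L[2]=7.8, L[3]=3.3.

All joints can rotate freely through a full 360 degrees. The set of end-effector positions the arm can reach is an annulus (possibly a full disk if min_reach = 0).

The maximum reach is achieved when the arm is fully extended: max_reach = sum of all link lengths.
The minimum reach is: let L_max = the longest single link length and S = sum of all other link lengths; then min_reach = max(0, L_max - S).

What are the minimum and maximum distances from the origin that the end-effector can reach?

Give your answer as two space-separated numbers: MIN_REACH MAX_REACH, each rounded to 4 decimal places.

Link lengths: [10.1, 1.6, 7.8, 3.3]
max_reach = 10.1 + 1.6 + 7.8 + 3.3 = 22.8
L_max = max([10.1, 1.6, 7.8, 3.3]) = 10.1
S (sum of others) = 22.8 - 10.1 = 12.7
min_reach = max(0, 10.1 - 12.7) = max(0, -2.6) = 0

Answer: 0.0000 22.8000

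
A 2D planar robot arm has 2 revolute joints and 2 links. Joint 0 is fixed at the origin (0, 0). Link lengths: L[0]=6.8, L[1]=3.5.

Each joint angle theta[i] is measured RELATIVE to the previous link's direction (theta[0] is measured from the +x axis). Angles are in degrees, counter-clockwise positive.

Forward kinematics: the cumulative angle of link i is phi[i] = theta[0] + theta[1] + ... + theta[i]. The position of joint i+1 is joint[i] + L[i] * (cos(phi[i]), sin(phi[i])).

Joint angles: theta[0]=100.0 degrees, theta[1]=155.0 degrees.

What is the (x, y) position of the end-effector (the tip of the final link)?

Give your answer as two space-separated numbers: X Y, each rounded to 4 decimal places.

joint[0] = (0.0000, 0.0000)  (base)
link 0: phi[0] = 100 = 100 deg
  cos(100 deg) = -0.1736, sin(100 deg) = 0.9848
  joint[1] = (0.0000, 0.0000) + 6.8 * (-0.1736, 0.9848) = (0.0000 + -1.1808, 0.0000 + 6.6967) = (-1.1808, 6.6967)
link 1: phi[1] = 100 + 155 = 255 deg
  cos(255 deg) = -0.2588, sin(255 deg) = -0.9659
  joint[2] = (-1.1808, 6.6967) + 3.5 * (-0.2588, -0.9659) = (-1.1808 + -0.9059, 6.6967 + -3.3807) = (-2.0867, 3.3160)
End effector: (-2.0867, 3.3160)

Answer: -2.0867 3.3160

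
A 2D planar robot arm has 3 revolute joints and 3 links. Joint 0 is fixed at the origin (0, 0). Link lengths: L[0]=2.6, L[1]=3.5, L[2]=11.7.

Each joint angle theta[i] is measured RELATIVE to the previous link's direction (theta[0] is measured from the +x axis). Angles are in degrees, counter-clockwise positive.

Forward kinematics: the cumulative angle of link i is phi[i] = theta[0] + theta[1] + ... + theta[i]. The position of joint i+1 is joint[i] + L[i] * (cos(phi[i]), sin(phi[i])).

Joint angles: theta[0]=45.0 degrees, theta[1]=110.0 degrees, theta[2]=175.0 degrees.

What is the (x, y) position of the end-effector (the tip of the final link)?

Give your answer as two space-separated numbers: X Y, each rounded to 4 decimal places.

Answer: 8.7989 -2.5324

Derivation:
joint[0] = (0.0000, 0.0000)  (base)
link 0: phi[0] = 45 = 45 deg
  cos(45 deg) = 0.7071, sin(45 deg) = 0.7071
  joint[1] = (0.0000, 0.0000) + 2.6 * (0.7071, 0.7071) = (0.0000 + 1.8385, 0.0000 + 1.8385) = (1.8385, 1.8385)
link 1: phi[1] = 45 + 110 = 155 deg
  cos(155 deg) = -0.9063, sin(155 deg) = 0.4226
  joint[2] = (1.8385, 1.8385) + 3.5 * (-0.9063, 0.4226) = (1.8385 + -3.1721, 1.8385 + 1.4792) = (-1.3336, 3.3176)
link 2: phi[2] = 45 + 110 + 175 = 330 deg
  cos(330 deg) = 0.8660, sin(330 deg) = -0.5000
  joint[3] = (-1.3336, 3.3176) + 11.7 * (0.8660, -0.5000) = (-1.3336 + 10.1325, 3.3176 + -5.8500) = (8.7989, -2.5324)
End effector: (8.7989, -2.5324)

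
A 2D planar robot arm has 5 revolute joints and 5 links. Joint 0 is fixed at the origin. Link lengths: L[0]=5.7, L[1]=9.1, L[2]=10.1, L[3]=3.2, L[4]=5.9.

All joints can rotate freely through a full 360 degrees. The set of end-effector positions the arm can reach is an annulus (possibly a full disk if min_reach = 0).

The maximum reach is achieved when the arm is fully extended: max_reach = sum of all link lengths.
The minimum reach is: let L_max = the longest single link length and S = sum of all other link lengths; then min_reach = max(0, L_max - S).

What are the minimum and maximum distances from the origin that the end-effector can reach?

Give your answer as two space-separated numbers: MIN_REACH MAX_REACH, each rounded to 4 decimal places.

Link lengths: [5.7, 9.1, 10.1, 3.2, 5.9]
max_reach = 5.7 + 9.1 + 10.1 + 3.2 + 5.9 = 34
L_max = max([5.7, 9.1, 10.1, 3.2, 5.9]) = 10.1
S (sum of others) = 34 - 10.1 = 23.9
min_reach = max(0, 10.1 - 23.9) = max(0, -13.8) = 0

Answer: 0.0000 34.0000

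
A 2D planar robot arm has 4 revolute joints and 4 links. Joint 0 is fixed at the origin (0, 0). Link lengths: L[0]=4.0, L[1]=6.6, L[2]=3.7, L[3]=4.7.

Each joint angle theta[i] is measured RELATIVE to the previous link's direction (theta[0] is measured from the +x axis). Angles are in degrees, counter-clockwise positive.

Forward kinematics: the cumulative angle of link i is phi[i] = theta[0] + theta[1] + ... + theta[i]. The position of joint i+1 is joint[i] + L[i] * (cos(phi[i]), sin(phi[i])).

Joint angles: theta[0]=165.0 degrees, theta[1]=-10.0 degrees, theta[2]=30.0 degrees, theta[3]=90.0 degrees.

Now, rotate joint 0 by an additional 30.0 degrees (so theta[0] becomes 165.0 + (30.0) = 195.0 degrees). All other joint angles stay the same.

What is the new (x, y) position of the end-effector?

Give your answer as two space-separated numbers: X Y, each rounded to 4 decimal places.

joint[0] = (0.0000, 0.0000)  (base)
link 0: phi[0] = 195 = 195 deg
  cos(195 deg) = -0.9659, sin(195 deg) = -0.2588
  joint[1] = (0.0000, 0.0000) + 4 * (-0.9659, -0.2588) = (0.0000 + -3.8637, 0.0000 + -1.0353) = (-3.8637, -1.0353)
link 1: phi[1] = 195 + -10 = 185 deg
  cos(185 deg) = -0.9962, sin(185 deg) = -0.0872
  joint[2] = (-3.8637, -1.0353) + 6.6 * (-0.9962, -0.0872) = (-3.8637 + -6.5749, -1.0353 + -0.5752) = (-10.4386, -1.6105)
link 2: phi[2] = 195 + -10 + 30 = 215 deg
  cos(215 deg) = -0.8192, sin(215 deg) = -0.5736
  joint[3] = (-10.4386, -1.6105) + 3.7 * (-0.8192, -0.5736) = (-10.4386 + -3.0309, -1.6105 + -2.1222) = (-13.4695, -3.7327)
link 3: phi[3] = 195 + -10 + 30 + 90 = 305 deg
  cos(305 deg) = 0.5736, sin(305 deg) = -0.8192
  joint[4] = (-13.4695, -3.7327) + 4.7 * (0.5736, -0.8192) = (-13.4695 + 2.6958, -3.7327 + -3.8500) = (-10.7736, -7.5828)
End effector: (-10.7736, -7.5828)

Answer: -10.7736 -7.5828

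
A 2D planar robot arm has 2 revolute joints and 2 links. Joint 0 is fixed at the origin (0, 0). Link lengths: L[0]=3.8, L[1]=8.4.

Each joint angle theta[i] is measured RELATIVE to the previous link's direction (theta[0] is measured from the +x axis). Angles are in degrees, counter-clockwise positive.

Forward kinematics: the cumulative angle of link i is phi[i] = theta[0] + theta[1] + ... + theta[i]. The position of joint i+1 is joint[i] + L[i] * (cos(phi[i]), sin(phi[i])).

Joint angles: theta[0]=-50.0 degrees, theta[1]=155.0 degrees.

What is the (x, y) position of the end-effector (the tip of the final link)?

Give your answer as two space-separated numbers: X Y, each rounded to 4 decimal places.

joint[0] = (0.0000, 0.0000)  (base)
link 0: phi[0] = -50 = -50 deg
  cos(-50 deg) = 0.6428, sin(-50 deg) = -0.7660
  joint[1] = (0.0000, 0.0000) + 3.8 * (0.6428, -0.7660) = (0.0000 + 2.4426, 0.0000 + -2.9110) = (2.4426, -2.9110)
link 1: phi[1] = -50 + 155 = 105 deg
  cos(105 deg) = -0.2588, sin(105 deg) = 0.9659
  joint[2] = (2.4426, -2.9110) + 8.4 * (-0.2588, 0.9659) = (2.4426 + -2.1741, -2.9110 + 8.1138) = (0.2685, 5.2028)
End effector: (0.2685, 5.2028)

Answer: 0.2685 5.2028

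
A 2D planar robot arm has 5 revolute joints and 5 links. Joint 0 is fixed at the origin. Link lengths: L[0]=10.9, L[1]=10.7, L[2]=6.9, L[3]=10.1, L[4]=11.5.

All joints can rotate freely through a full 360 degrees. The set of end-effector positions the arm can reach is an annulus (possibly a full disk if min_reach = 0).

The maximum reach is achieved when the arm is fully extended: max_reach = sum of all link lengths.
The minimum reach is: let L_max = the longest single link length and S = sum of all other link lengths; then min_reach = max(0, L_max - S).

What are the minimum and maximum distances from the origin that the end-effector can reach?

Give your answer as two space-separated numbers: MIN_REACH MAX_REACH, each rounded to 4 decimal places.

Link lengths: [10.9, 10.7, 6.9, 10.1, 11.5]
max_reach = 10.9 + 10.7 + 6.9 + 10.1 + 11.5 = 50.1
L_max = max([10.9, 10.7, 6.9, 10.1, 11.5]) = 11.5
S (sum of others) = 50.1 - 11.5 = 38.6
min_reach = max(0, 11.5 - 38.6) = max(0, -27.1) = 0

Answer: 0.0000 50.1000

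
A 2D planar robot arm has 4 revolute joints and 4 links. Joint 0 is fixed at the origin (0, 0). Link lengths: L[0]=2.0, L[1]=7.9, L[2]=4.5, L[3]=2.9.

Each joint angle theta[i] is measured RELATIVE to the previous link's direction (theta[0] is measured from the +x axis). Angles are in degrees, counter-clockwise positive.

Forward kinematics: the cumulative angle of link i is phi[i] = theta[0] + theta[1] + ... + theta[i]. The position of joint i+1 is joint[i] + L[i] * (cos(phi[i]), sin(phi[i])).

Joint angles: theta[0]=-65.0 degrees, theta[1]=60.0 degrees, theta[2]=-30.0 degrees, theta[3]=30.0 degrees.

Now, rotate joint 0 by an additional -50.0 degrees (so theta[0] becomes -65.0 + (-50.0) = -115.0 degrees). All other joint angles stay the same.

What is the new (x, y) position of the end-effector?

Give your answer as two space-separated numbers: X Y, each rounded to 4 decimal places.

joint[0] = (0.0000, 0.0000)  (base)
link 0: phi[0] = -115 = -115 deg
  cos(-115 deg) = -0.4226, sin(-115 deg) = -0.9063
  joint[1] = (0.0000, 0.0000) + 2 * (-0.4226, -0.9063) = (0.0000 + -0.8452, 0.0000 + -1.8126) = (-0.8452, -1.8126)
link 1: phi[1] = -115 + 60 = -55 deg
  cos(-55 deg) = 0.5736, sin(-55 deg) = -0.8192
  joint[2] = (-0.8452, -1.8126) + 7.9 * (0.5736, -0.8192) = (-0.8452 + 4.5313, -1.8126 + -6.4713) = (3.6860, -8.2839)
link 2: phi[2] = -115 + 60 + -30 = -85 deg
  cos(-85 deg) = 0.0872, sin(-85 deg) = -0.9962
  joint[3] = (3.6860, -8.2839) + 4.5 * (0.0872, -0.9962) = (3.6860 + 0.3922, -8.2839 + -4.4829) = (4.0782, -12.7668)
link 3: phi[3] = -115 + 60 + -30 + 30 = -55 deg
  cos(-55 deg) = 0.5736, sin(-55 deg) = -0.8192
  joint[4] = (4.0782, -12.7668) + 2.9 * (0.5736, -0.8192) = (4.0782 + 1.6634, -12.7668 + -2.3755) = (5.7416, -15.1423)
End effector: (5.7416, -15.1423)

Answer: 5.7416 -15.1423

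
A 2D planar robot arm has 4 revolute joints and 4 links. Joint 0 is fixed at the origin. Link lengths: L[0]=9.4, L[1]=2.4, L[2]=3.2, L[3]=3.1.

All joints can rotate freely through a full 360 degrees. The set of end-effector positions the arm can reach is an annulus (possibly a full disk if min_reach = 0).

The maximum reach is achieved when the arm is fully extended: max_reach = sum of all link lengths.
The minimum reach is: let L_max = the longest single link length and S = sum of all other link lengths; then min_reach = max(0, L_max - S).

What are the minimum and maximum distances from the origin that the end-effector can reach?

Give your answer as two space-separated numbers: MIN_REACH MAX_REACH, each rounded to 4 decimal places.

Link lengths: [9.4, 2.4, 3.2, 3.1]
max_reach = 9.4 + 2.4 + 3.2 + 3.1 = 18.1
L_max = max([9.4, 2.4, 3.2, 3.1]) = 9.4
S (sum of others) = 18.1 - 9.4 = 8.7
min_reach = max(0, 9.4 - 8.7) = max(0, 0.7) = 0.7

Answer: 0.7000 18.1000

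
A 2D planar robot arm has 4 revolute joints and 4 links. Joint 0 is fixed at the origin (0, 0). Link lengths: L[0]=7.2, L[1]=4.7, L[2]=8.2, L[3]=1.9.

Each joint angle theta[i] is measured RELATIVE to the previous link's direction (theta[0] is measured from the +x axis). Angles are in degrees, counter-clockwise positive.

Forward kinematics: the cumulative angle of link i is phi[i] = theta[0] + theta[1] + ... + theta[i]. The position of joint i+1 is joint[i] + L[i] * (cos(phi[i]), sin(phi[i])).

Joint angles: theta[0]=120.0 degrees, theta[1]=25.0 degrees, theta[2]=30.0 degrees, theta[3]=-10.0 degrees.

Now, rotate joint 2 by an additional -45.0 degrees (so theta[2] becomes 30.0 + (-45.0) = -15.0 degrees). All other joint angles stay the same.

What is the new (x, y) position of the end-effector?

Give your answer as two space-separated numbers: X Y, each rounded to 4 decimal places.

Answer: -13.6709 16.8582

Derivation:
joint[0] = (0.0000, 0.0000)  (base)
link 0: phi[0] = 120 = 120 deg
  cos(120 deg) = -0.5000, sin(120 deg) = 0.8660
  joint[1] = (0.0000, 0.0000) + 7.2 * (-0.5000, 0.8660) = (0.0000 + -3.6000, 0.0000 + 6.2354) = (-3.6000, 6.2354)
link 1: phi[1] = 120 + 25 = 145 deg
  cos(145 deg) = -0.8192, sin(145 deg) = 0.5736
  joint[2] = (-3.6000, 6.2354) + 4.7 * (-0.8192, 0.5736) = (-3.6000 + -3.8500, 6.2354 + 2.6958) = (-7.4500, 8.9312)
link 2: phi[2] = 120 + 25 + -15 = 130 deg
  cos(130 deg) = -0.6428, sin(130 deg) = 0.7660
  joint[3] = (-7.4500, 8.9312) + 8.2 * (-0.6428, 0.7660) = (-7.4500 + -5.2709, 8.9312 + 6.2816) = (-12.7209, 15.2128)
link 3: phi[3] = 120 + 25 + -15 + -10 = 120 deg
  cos(120 deg) = -0.5000, sin(120 deg) = 0.8660
  joint[4] = (-12.7209, 15.2128) + 1.9 * (-0.5000, 0.8660) = (-12.7209 + -0.9500, 15.2128 + 1.6454) = (-13.6709, 16.8582)
End effector: (-13.6709, 16.8582)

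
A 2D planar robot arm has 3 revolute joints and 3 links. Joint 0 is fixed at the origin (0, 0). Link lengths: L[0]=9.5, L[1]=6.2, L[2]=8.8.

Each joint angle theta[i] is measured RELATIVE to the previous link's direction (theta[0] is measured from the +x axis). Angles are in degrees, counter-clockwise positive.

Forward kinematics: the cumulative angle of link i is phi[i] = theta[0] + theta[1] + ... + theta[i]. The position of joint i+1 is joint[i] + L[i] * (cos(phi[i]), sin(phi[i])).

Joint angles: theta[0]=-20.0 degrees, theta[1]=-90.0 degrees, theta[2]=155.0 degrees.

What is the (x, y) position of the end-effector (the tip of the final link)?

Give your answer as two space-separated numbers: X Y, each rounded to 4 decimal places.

Answer: 13.0291 -2.8527

Derivation:
joint[0] = (0.0000, 0.0000)  (base)
link 0: phi[0] = -20 = -20 deg
  cos(-20 deg) = 0.9397, sin(-20 deg) = -0.3420
  joint[1] = (0.0000, 0.0000) + 9.5 * (0.9397, -0.3420) = (0.0000 + 8.9271, 0.0000 + -3.2492) = (8.9271, -3.2492)
link 1: phi[1] = -20 + -90 = -110 deg
  cos(-110 deg) = -0.3420, sin(-110 deg) = -0.9397
  joint[2] = (8.9271, -3.2492) + 6.2 * (-0.3420, -0.9397) = (8.9271 + -2.1205, -3.2492 + -5.8261) = (6.8066, -9.0753)
link 2: phi[2] = -20 + -90 + 155 = 45 deg
  cos(45 deg) = 0.7071, sin(45 deg) = 0.7071
  joint[3] = (6.8066, -9.0753) + 8.8 * (0.7071, 0.7071) = (6.8066 + 6.2225, -9.0753 + 6.2225) = (13.0291, -2.8527)
End effector: (13.0291, -2.8527)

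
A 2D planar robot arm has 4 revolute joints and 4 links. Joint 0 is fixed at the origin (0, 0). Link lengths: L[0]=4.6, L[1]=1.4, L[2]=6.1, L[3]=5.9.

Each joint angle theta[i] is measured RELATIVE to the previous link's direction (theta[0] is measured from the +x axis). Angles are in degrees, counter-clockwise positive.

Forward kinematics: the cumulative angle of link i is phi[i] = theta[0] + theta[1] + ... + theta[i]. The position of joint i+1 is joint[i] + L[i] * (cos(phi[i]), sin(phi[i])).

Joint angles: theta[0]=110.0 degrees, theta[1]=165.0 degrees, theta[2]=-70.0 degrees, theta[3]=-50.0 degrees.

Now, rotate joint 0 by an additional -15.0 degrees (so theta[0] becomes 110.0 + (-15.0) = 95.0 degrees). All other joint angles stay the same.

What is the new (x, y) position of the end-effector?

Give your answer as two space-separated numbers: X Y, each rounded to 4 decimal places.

Answer: -11.1710 5.9370

Derivation:
joint[0] = (0.0000, 0.0000)  (base)
link 0: phi[0] = 95 = 95 deg
  cos(95 deg) = -0.0872, sin(95 deg) = 0.9962
  joint[1] = (0.0000, 0.0000) + 4.6 * (-0.0872, 0.9962) = (0.0000 + -0.4009, 0.0000 + 4.5825) = (-0.4009, 4.5825)
link 1: phi[1] = 95 + 165 = 260 deg
  cos(260 deg) = -0.1736, sin(260 deg) = -0.9848
  joint[2] = (-0.4009, 4.5825) + 1.4 * (-0.1736, -0.9848) = (-0.4009 + -0.2431, 4.5825 + -1.3787) = (-0.6440, 3.2038)
link 2: phi[2] = 95 + 165 + -70 = 190 deg
  cos(190 deg) = -0.9848, sin(190 deg) = -0.1736
  joint[3] = (-0.6440, 3.2038) + 6.1 * (-0.9848, -0.1736) = (-0.6440 + -6.0073, 3.2038 + -1.0593) = (-6.6514, 2.1445)
link 3: phi[3] = 95 + 165 + -70 + -50 = 140 deg
  cos(140 deg) = -0.7660, sin(140 deg) = 0.6428
  joint[4] = (-6.6514, 2.1445) + 5.9 * (-0.7660, 0.6428) = (-6.6514 + -4.5197, 2.1445 + 3.7924) = (-11.1710, 5.9370)
End effector: (-11.1710, 5.9370)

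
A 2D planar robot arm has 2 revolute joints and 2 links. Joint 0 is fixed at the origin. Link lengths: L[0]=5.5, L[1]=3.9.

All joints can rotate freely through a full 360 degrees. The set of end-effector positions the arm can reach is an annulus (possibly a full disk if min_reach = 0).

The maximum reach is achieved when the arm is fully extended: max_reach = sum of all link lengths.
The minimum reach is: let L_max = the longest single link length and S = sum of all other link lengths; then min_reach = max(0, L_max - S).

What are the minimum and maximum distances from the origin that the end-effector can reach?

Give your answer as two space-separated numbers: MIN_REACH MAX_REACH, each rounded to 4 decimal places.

Link lengths: [5.5, 3.9]
max_reach = 5.5 + 3.9 = 9.4
L_max = max([5.5, 3.9]) = 5.5
S (sum of others) = 9.4 - 5.5 = 3.9
min_reach = max(0, 5.5 - 3.9) = max(0, 1.6) = 1.6

Answer: 1.6000 9.4000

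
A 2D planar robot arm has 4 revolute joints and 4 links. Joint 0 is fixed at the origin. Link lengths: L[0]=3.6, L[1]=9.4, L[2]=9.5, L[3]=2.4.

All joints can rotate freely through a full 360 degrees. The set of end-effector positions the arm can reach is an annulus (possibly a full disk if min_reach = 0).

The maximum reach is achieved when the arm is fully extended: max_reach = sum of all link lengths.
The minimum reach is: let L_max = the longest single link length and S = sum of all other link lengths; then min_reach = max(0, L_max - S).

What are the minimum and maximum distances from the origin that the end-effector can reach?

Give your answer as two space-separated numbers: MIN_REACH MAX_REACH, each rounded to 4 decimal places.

Link lengths: [3.6, 9.4, 9.5, 2.4]
max_reach = 3.6 + 9.4 + 9.5 + 2.4 = 24.9
L_max = max([3.6, 9.4, 9.5, 2.4]) = 9.5
S (sum of others) = 24.9 - 9.5 = 15.4
min_reach = max(0, 9.5 - 15.4) = max(0, -5.9) = 0

Answer: 0.0000 24.9000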